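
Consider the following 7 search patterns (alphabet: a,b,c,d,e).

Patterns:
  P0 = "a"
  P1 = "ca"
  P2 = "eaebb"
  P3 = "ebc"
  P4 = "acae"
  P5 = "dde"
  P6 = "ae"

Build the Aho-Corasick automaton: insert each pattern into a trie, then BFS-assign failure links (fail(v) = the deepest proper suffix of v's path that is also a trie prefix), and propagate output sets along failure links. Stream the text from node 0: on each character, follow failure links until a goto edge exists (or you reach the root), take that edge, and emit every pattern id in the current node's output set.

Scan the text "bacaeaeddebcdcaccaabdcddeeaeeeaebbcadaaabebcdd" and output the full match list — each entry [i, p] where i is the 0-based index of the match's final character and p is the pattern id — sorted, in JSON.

Build automaton:
Trie nodes:
  n0 'ε': a→1 c→2 d→14 e→4
  n1 'a': c→11 e→17  [P0 ends]
  n2 'c': a→3
  n3 'ca': ·  [P1 ends]
  n4 'e': a→5 b→9
  n5 'ea': e→6
  n6 'eae': b→7
  n7 'eaeb': b→8
  n8 'eaebb': ·  [P2 ends]
  n9 'eb': c→10
  n10 'ebc': ·  [P3 ends]
  n11 'ac': a→12
  n12 'aca': e→13
  n13 'acae': ·  [P4 ends]
  n14 'd': d→15
  n15 'dd': e→16
  n16 'dde': ·  [P5 ends]
  n17 'ae': ·  [P6 ends]

BFS fail/out derivation:
  n1('a'): parent n0 fail=0; on 'a' 0 → fail=0;  out {0}∪∅={0}
  n2('c'): parent n0 fail=0; on 'c' 0 → fail=0;  out ∅∪∅=∅
  n4('e'): parent n0 fail=0; on 'e' 0 → fail=0;  out ∅∪∅=∅
  n14('d'): parent n0 fail=0; on 'd' 0 → fail=0;  out ∅∪∅=∅
  n3('ca'): parent n2 fail=0; on 'a' 0 → fail=1;  out {1}∪{0}={0,1}
  n5('ea'): parent n4 fail=0; on 'a' 0 → fail=1;  out ∅∪{0}={0}
  n9('eb'): parent n4 fail=0; on 'b' 0 → fail=0;  out ∅∪∅=∅
  n11('ac'): parent n1 fail=0; on 'c' 0 → fail=2;  out ∅∪∅=∅
  n15('dd'): parent n14 fail=0; on 'd' 0 → fail=14;  out ∅∪∅=∅
  n17('ae'): parent n1 fail=0; on 'e' 0 → fail=4;  out {6}∪∅={6}
  n6('eae'): parent n5 fail=1; on 'e' 1 → fail=17;  out ∅∪{6}={6}
  n10('ebc'): parent n9 fail=0; on 'c' 0 → fail=2;  out {3}∪∅={3}
  n12('aca'): parent n11 fail=2; on 'a' 2 → fail=3;  out ∅∪{0,1}={0,1}
  n16('dde'): parent n15 fail=14; on 'e' 14→0 → fail=4;  out {5}∪∅={5}
  n7('eaeb'): parent n6 fail=17; on 'b' 17→4 → fail=9;  out ∅∪∅=∅
  n13('acae'): parent n12 fail=3; on 'e' 3→1 → fail=17;  out {4}∪{6}={4,6}
  n8('eaebb'): parent n7 fail=9; on 'b' 9→0 → fail=0;  out {2}∪∅={2}

Scan:
i=0 'b': node 0→0
i=1 'a': node 0→1  ** P0@[1:1]
i=2 'c': node 1→11
i=3 'a': node 11→12  ** P0@[3:3],P1@[2:3]
i=4 'e': node 12→13  ** P4@[1:4],P6@[3:4]
i=5 'a': node 13→5 (fail-walked)  ** P0@[5:5]
i=6 'e': node 5→6  ** P6@[5:6]
i=7 'd': node 6→14 (fail-walked)
i=8 'd': node 14→15
i=9 'e': node 15→16  ** P5@[7:9]
i=10 'b': node 16→9 (fail-walked)
i=11 'c': node 9→10  ** P3@[9:11]
i=12 'd': node 10→14 (fail-walked)
i=13 'c': node 14→2 (fail-walked)
i=14 'a': node 2→3  ** P0@[14:14],P1@[13:14]
i=15 'c': node 3→11 (fail-walked)
i=16 'c': node 11→2 (fail-walked)
i=17 'a': node 2→3  ** P0@[17:17],P1@[16:17]
i=18 'a': node 3→1 (fail-walked)  ** P0@[18:18]
i=19 'b': node 1→0 (fail-walked)
i=20 'd': node 0→14
i=21 'c': node 14→2 (fail-walked)
i=22 'd': node 2→14 (fail-walked)
i=23 'd': node 14→15
i=24 'e': node 15→16  ** P5@[22:24]
i=25 'e': node 16→4 (fail-walked)
i=26 'a': node 4→5  ** P0@[26:26]
i=27 'e': node 5→6  ** P6@[26:27]
i=28 'e': node 6→4 (fail-walked)
i=29 'e': node 4→4 (fail-walked)
i=30 'a': node 4→5  ** P0@[30:30]
i=31 'e': node 5→6  ** P6@[30:31]
i=32 'b': node 6→7
i=33 'b': node 7→8  ** P2@[29:33]
i=34 'c': node 8→2 (fail-walked)
i=35 'a': node 2→3  ** P0@[35:35],P1@[34:35]
i=36 'd': node 3→14 (fail-walked)
i=37 'a': node 14→1 (fail-walked)  ** P0@[37:37]
i=38 'a': node 1→1 (fail-walked)  ** P0@[38:38]
i=39 'a': node 1→1 (fail-walked)  ** P0@[39:39]
i=40 'b': node 1→0 (fail-walked)
i=41 'e': node 0→4
i=42 'b': node 4→9
i=43 'c': node 9→10  ** P3@[41:43]
i=44 'd': node 10→14 (fail-walked)
i=45 'd': node 14→15

All matches (sorted): [[1,0],[3,0],[3,1],[4,4],[4,6],[5,0],[6,6],[9,5],[11,3],[14,0],[14,1],[17,0],[17,1],[18,0],[24,5],[26,0],[27,6],[30,0],[31,6],[33,2],[35,0],[35,1],[37,0],[38,0],[39,0],[43,3]]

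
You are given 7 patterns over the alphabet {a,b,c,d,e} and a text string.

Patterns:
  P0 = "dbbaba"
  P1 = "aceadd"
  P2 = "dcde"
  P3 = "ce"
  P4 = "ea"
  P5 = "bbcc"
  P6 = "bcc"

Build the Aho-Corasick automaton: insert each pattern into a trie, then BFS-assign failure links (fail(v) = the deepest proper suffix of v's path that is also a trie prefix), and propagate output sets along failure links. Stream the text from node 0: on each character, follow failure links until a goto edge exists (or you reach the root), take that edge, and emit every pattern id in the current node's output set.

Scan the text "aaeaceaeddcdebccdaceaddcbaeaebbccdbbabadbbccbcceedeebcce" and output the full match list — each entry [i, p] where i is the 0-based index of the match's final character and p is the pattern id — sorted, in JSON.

Build automaton:
Trie (insert patterns):
  0='ε' goto a→7 b→20 c→16 d→1 e→18
  1='d' goto b→2 c→13
  2='db' goto b→3
  3='dbb' goto a→4
  4='dbba' goto b→5
  5='dbbab' goto a→6
  6='dbbaba' goto ·  ←P0
  7='a' goto c→8
  8='ac' goto e→9
  9='ace' goto a→10
  10='acea' goto d→11
  11='acead' goto d→12
  12='aceadd' goto ·  ←P1
  13='dc' goto d→14
  14='dcd' goto e→15
  15='dcde' goto ·  ←P2
  16='c' goto e→17
  17='ce' goto ·  ←P3
  18='e' goto a→19
  19='ea' goto ·  ←P4
  20='b' goto b→21 c→24
  21='bb' goto c→22
  22='bbc' goto c→23
  23='bbcc' goto ·  ←P5
  24='bc' goto c→25
  25='bcc' goto ·  ←P6

Failure links (BFS by depth):
  n1('d'): parent n0 fail=0; on 'd' 0 → fail=0;  out ∅∪∅=∅
  n7('a'): parent n0 fail=0; on 'a' 0 → fail=0;  out ∅∪∅=∅
  n16('c'): parent n0 fail=0; on 'c' 0 → fail=0;  out ∅∪∅=∅
  n18('e'): parent n0 fail=0; on 'e' 0 → fail=0;  out ∅∪∅=∅
  n20('b'): parent n0 fail=0; on 'b' 0 → fail=0;  out ∅∪∅=∅
  n2('db'): parent n1 fail=0; on 'b' 0 → fail=20;  out ∅∪∅=∅
  n8('ac'): parent n7 fail=0; on 'c' 0 → fail=16;  out ∅∪∅=∅
  n13('dc'): parent n1 fail=0; on 'c' 0 → fail=16;  out ∅∪∅=∅
  n17('ce'): parent n16 fail=0; on 'e' 0 → fail=18;  out {3}∪∅={3}
  n19('ea'): parent n18 fail=0; on 'a' 0 → fail=7;  out {4}∪∅={4}
  n21('bb'): parent n20 fail=0; on 'b' 0 → fail=20;  out ∅∪∅=∅
  n24('bc'): parent n20 fail=0; on 'c' 0 → fail=16;  out ∅∪∅=∅
  n3('dbb'): parent n2 fail=20; on 'b' 20 → fail=21;  out ∅∪∅=∅
  n9('ace'): parent n8 fail=16; on 'e' 16 → fail=17;  out ∅∪{3}={3}
  n14('dcd'): parent n13 fail=16; on 'd' 16→0 → fail=1;  out ∅∪∅=∅
  n22('bbc'): parent n21 fail=20; on 'c' 20 → fail=24;  out ∅∪∅=∅
  n25('bcc'): parent n24 fail=16; on 'c' 16→0 → fail=16;  out {6}∪∅={6}
  n4('dbba'): parent n3 fail=21; on 'a' 21→20→0 → fail=7;  out ∅∪∅=∅
  n10('acea'): parent n9 fail=17; on 'a' 17→18 → fail=19;  out ∅∪{4}={4}
  n15('dcde'): parent n14 fail=1; on 'e' 1→0 → fail=18;  out {2}∪∅={2}
  n23('bbcc'): parent n22 fail=24; on 'c' 24 → fail=25;  out {5}∪{6}={5,6}
  n5('dbbab'): parent n4 fail=7; on 'b' 7→0 → fail=20;  out ∅∪∅=∅
  n11('acead'): parent n10 fail=19; on 'd' 19→7→0 → fail=1;  out ∅∪∅=∅
  n6('dbbaba'): parent n5 fail=20; on 'a' 20→0 → fail=7;  out {0}∪∅={0}
  n12('aceadd'): parent n11 fail=1; on 'd' 1→0 → fail=1;  out {1}∪∅={1}

Scan:
[0] read 'a'  n0⇒n7
[1] read 'a'  n7⇒n7 (fail-walked)
[2] read 'e'  n7⇒n18 (fail-walked)
[3] read 'a'  n18⇒n19  → match P4@[2:3]
[4] read 'c'  n19⇒n8 (fail-walked)
[5] read 'e'  n8⇒n9  → match P3@[4:5]
[6] read 'a'  n9⇒n10  → match P4@[5:6]
[7] read 'e'  n10⇒n18 (fail-walked)
[8] read 'd'  n18⇒n1 (fail-walked)
[9] read 'd'  n1⇒n1 (fail-walked)
[10] read 'c'  n1⇒n13
[11] read 'd'  n13⇒n14
[12] read 'e'  n14⇒n15  → match P2@[9:12]
[13] read 'b'  n15⇒n20 (fail-walked)
[14] read 'c'  n20⇒n24
[15] read 'c'  n24⇒n25  → match P6@[13:15]
[16] read 'd'  n25⇒n1 (fail-walked)
[17] read 'a'  n1⇒n7 (fail-walked)
[18] read 'c'  n7⇒n8
[19] read 'e'  n8⇒n9  → match P3@[18:19]
[20] read 'a'  n9⇒n10  → match P4@[19:20]
[21] read 'd'  n10⇒n11
[22] read 'd'  n11⇒n12  → match P1@[17:22]
[23] read 'c'  n12⇒n13 (fail-walked)
[24] read 'b'  n13⇒n20 (fail-walked)
[25] read 'a'  n20⇒n7 (fail-walked)
[26] read 'e'  n7⇒n18 (fail-walked)
[27] read 'a'  n18⇒n19  → match P4@[26:27]
[28] read 'e'  n19⇒n18 (fail-walked)
[29] read 'b'  n18⇒n20 (fail-walked)
[30] read 'b'  n20⇒n21
[31] read 'c'  n21⇒n22
[32] read 'c'  n22⇒n23  → match P5@[29:32],P6@[30:32]
[33] read 'd'  n23⇒n1 (fail-walked)
[34] read 'b'  n1⇒n2
[35] read 'b'  n2⇒n3
[36] read 'a'  n3⇒n4
[37] read 'b'  n4⇒n5
[38] read 'a'  n5⇒n6  → match P0@[33:38]
[39] read 'd'  n6⇒n1 (fail-walked)
[40] read 'b'  n1⇒n2
[41] read 'b'  n2⇒n3
[42] read 'c'  n3⇒n22 (fail-walked)
[43] read 'c'  n22⇒n23  → match P5@[40:43],P6@[41:43]
[44] read 'b'  n23⇒n20 (fail-walked)
[45] read 'c'  n20⇒n24
[46] read 'c'  n24⇒n25  → match P6@[44:46]
[47] read 'e'  n25⇒n17 (fail-walked)  → match P3@[46:47]
[48] read 'e'  n17⇒n18 (fail-walked)
[49] read 'd'  n18⇒n1 (fail-walked)
[50] read 'e'  n1⇒n18 (fail-walked)
[51] read 'e'  n18⇒n18 (fail-walked)
[52] read 'b'  n18⇒n20 (fail-walked)
[53] read 'c'  n20⇒n24
[54] read 'c'  n24⇒n25  → match P6@[52:54]
[55] read 'e'  n25⇒n17 (fail-walked)  → match P3@[54:55]

All matches (sorted): [[3,4],[5,3],[6,4],[12,2],[15,6],[19,3],[20,4],[22,1],[27,4],[32,5],[32,6],[38,0],[43,5],[43,6],[46,6],[47,3],[54,6],[55,3]]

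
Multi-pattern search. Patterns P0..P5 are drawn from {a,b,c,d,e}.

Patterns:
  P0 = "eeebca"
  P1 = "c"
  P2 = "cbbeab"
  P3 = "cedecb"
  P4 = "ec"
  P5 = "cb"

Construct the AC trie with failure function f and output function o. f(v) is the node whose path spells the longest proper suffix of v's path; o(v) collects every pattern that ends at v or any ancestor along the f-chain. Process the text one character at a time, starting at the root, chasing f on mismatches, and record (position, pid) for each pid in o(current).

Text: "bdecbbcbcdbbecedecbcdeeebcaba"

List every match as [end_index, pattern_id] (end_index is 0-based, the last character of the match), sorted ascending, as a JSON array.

Construct AC machine:
Trie nodes:
  n0 'ε': c→7 e→1
  n1 'e': c→18 e→2
  n2 'ee': e→3
  n3 'eee': b→4
  n4 'eeeb': c→5
  n5 'eeebc': a→6
  n6 'eeebca': ·  ←P0
  n7 'c': b→8 e→13  ←P1
  n8 'cb': b→9  ←P5
  n9 'cbb': e→10
  n10 'cbbe': a→11
  n11 'cbbea': b→12
  n12 'cbbeab': ·  ←P2
  n13 'ce': d→14
  n14 'ced': e→15
  n15 'cede': c→16
  n16 'cedec': b→17
  n17 'cedecb': ·  ←P3
  n18 'ec': ·  ←P4

BFS fail/out derivation:
  fail(1) 'e': from fail(0)=0 chase 'e': 0 ⇒ 0;  out=∅∪out(0)=∅
  fail(7) 'c': from fail(0)=0 chase 'c': 0 ⇒ 0;  out={1}∪out(0)={1}
  fail(2) 'ee': from fail(1)=0 chase 'e': 0 ⇒ 1;  out=∅∪out(1)=∅
  fail(8) 'cb': from fail(7)=0 chase 'b': 0 ⇒ 0;  out={5}∪out(0)={5}
  fail(13) 'ce': from fail(7)=0 chase 'e': 0 ⇒ 1;  out=∅∪out(1)=∅
  fail(18) 'ec': from fail(1)=0 chase 'c': 0 ⇒ 7;  out={4}∪out(7)={1,4}
  fail(3) 'eee': from fail(2)=1 chase 'e': 1 ⇒ 2;  out=∅∪out(2)=∅
  fail(9) 'cbb': from fail(8)=0 chase 'b': 0 ⇒ 0;  out=∅∪out(0)=∅
  fail(14) 'ced': from fail(13)=1 chase 'd': 1→0 ⇒ 0;  out=∅∪out(0)=∅
  fail(4) 'eeeb': from fail(3)=2 chase 'b': 2→1→0 ⇒ 0;  out=∅∪out(0)=∅
  fail(10) 'cbbe': from fail(9)=0 chase 'e': 0 ⇒ 1;  out=∅∪out(1)=∅
  fail(15) 'cede': from fail(14)=0 chase 'e': 0 ⇒ 1;  out=∅∪out(1)=∅
  fail(5) 'eeebc': from fail(4)=0 chase 'c': 0 ⇒ 7;  out=∅∪out(7)={1}
  fail(11) 'cbbea': from fail(10)=1 chase 'a': 1→0 ⇒ 0;  out=∅∪out(0)=∅
  fail(16) 'cedec': from fail(15)=1 chase 'c': 1 ⇒ 18;  out=∅∪out(18)={1,4}
  fail(6) 'eeebca': from fail(5)=7 chase 'a': 7→0 ⇒ 0;  out={0}∪out(0)={0}
  fail(12) 'cbbeab': from fail(11)=0 chase 'b': 0 ⇒ 0;  out={2}∪out(0)={2}
  fail(17) 'cedecb': from fail(16)=18 chase 'b': 18→7 ⇒ 8;  out={3}∪out(8)={3,5}

Run:
[0] read 'b'  n0⇒n0
[1] read 'd'  n0⇒n0
[2] read 'e'  n0⇒n1
[3] read 'c'  n1⇒n18  → match P1@[3:3],P4@[2:3]
[4] read 'b'  n18⇒n8 (via fail)  → match P5@[3:4]
[5] read 'b'  n8⇒n9
[6] read 'c'  n9⇒n7 (via fail)  → match P1@[6:6]
[7] read 'b'  n7⇒n8  → match P5@[6:7]
[8] read 'c'  n8⇒n7 (via fail)  → match P1@[8:8]
[9] read 'd'  n7⇒n0 (via fail)
[10] read 'b'  n0⇒n0
[11] read 'b'  n0⇒n0
[12] read 'e'  n0⇒n1
[13] read 'c'  n1⇒n18  → match P1@[13:13],P4@[12:13]
[14] read 'e'  n18⇒n13 (via fail)
[15] read 'd'  n13⇒n14
[16] read 'e'  n14⇒n15
[17] read 'c'  n15⇒n16  → match P1@[17:17],P4@[16:17]
[18] read 'b'  n16⇒n17  → match P3@[13:18],P5@[17:18]
[19] read 'c'  n17⇒n7 (via fail)  → match P1@[19:19]
[20] read 'd'  n7⇒n0 (via fail)
[21] read 'e'  n0⇒n1
[22] read 'e'  n1⇒n2
[23] read 'e'  n2⇒n3
[24] read 'b'  n3⇒n4
[25] read 'c'  n4⇒n5  → match P1@[25:25]
[26] read 'a'  n5⇒n6  → match P0@[21:26]
[27] read 'b'  n6⇒n0 (via fail)
[28] read 'a'  n0⇒n0

Result: [[3,1],[3,4],[4,5],[6,1],[7,5],[8,1],[13,1],[13,4],[17,1],[17,4],[18,3],[18,5],[19,1],[25,1],[26,0]]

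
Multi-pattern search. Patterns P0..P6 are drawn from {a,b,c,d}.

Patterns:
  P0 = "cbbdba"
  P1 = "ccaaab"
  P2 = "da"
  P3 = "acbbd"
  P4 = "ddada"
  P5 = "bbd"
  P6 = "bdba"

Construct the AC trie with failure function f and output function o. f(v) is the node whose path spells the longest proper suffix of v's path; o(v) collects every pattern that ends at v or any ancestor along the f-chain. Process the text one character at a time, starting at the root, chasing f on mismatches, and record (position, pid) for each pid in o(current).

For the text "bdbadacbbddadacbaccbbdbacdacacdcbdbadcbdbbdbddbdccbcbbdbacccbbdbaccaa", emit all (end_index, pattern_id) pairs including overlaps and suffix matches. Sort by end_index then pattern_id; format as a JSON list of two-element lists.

Construct AC machine:
Trie nodes:
  n0 'ε': a→14 b→23 c→1 d→12
  n1 'c': b→2 c→7
  n2 'cb': b→3
  n3 'cbb': d→4
  n4 'cbbd': b→5
  n5 'cbbdb': a→6
  n6 'cbbdba': ·  ←P0
  n7 'cc': a→8
  n8 'cca': a→9
  n9 'ccaa': a→10
  n10 'ccaaa': b→11
  n11 'ccaaab': ·  ←P1
  n12 'd': a→13 d→19
  n13 'da': ·  ←P2
  n14 'a': c→15
  n15 'ac': b→16
  n16 'acb': b→17
  n17 'acbb': d→18
  n18 'acbbd': ·  ←P3
  n19 'dd': a→20
  n20 'dda': d→21
  n21 'ddad': a→22
  n22 'ddada': ·  ←P4
  n23 'b': b→24 d→26
  n24 'bb': d→25
  n25 'bbd': ·  ←P5
  n26 'bd': b→27
  n27 'bdb': a→28
  n28 'bdba': ·  ←P6

BFS fail/out derivation:
  fail(1) 'c': from fail(0)=0 chase 'c': 0 ⇒ 0;  out=∅∪out(0)=∅
  fail(12) 'd': from fail(0)=0 chase 'd': 0 ⇒ 0;  out=∅∪out(0)=∅
  fail(14) 'a': from fail(0)=0 chase 'a': 0 ⇒ 0;  out=∅∪out(0)=∅
  fail(23) 'b': from fail(0)=0 chase 'b': 0 ⇒ 0;  out=∅∪out(0)=∅
  fail(2) 'cb': from fail(1)=0 chase 'b': 0 ⇒ 23;  out=∅∪out(23)=∅
  fail(7) 'cc': from fail(1)=0 chase 'c': 0 ⇒ 1;  out=∅∪out(1)=∅
  fail(13) 'da': from fail(12)=0 chase 'a': 0 ⇒ 14;  out={2}∪out(14)={2}
  fail(15) 'ac': from fail(14)=0 chase 'c': 0 ⇒ 1;  out=∅∪out(1)=∅
  fail(19) 'dd': from fail(12)=0 chase 'd': 0 ⇒ 12;  out=∅∪out(12)=∅
  fail(24) 'bb': from fail(23)=0 chase 'b': 0 ⇒ 23;  out=∅∪out(23)=∅
  fail(26) 'bd': from fail(23)=0 chase 'd': 0 ⇒ 12;  out=∅∪out(12)=∅
  fail(3) 'cbb': from fail(2)=23 chase 'b': 23 ⇒ 24;  out=∅∪out(24)=∅
  fail(8) 'cca': from fail(7)=1 chase 'a': 1→0 ⇒ 14;  out=∅∪out(14)=∅
  fail(16) 'acb': from fail(15)=1 chase 'b': 1 ⇒ 2;  out=∅∪out(2)=∅
  fail(20) 'dda': from fail(19)=12 chase 'a': 12 ⇒ 13;  out=∅∪out(13)={2}
  fail(25) 'bbd': from fail(24)=23 chase 'd': 23 ⇒ 26;  out={5}∪out(26)={5}
  fail(27) 'bdb': from fail(26)=12 chase 'b': 12→0 ⇒ 23;  out=∅∪out(23)=∅
  fail(4) 'cbbd': from fail(3)=24 chase 'd': 24 ⇒ 25;  out=∅∪out(25)={5}
  fail(9) 'ccaa': from fail(8)=14 chase 'a': 14→0 ⇒ 14;  out=∅∪out(14)=∅
  fail(17) 'acbb': from fail(16)=2 chase 'b': 2 ⇒ 3;  out=∅∪out(3)=∅
  fail(21) 'ddad': from fail(20)=13 chase 'd': 13→14→0 ⇒ 12;  out=∅∪out(12)=∅
  fail(28) 'bdba': from fail(27)=23 chase 'a': 23→0 ⇒ 14;  out={6}∪out(14)={6}
  fail(5) 'cbbdb': from fail(4)=25 chase 'b': 25→26 ⇒ 27;  out=∅∪out(27)=∅
  fail(10) 'ccaaa': from fail(9)=14 chase 'a': 14→0 ⇒ 14;  out=∅∪out(14)=∅
  fail(18) 'acbbd': from fail(17)=3 chase 'd': 3 ⇒ 4;  out={3}∪out(4)={3,5}
  fail(22) 'ddada': from fail(21)=12 chase 'a': 12 ⇒ 13;  out={4}∪out(13)={2,4}
  fail(6) 'cbbdba': from fail(5)=27 chase 'a': 27 ⇒ 28;  out={0}∪out(28)={0,6}
  fail(11) 'ccaaab': from fail(10)=14 chase 'b': 14→0 ⇒ 23;  out={1}∪out(23)={1}

Text stream:
[0] read 'b'  n0⇒n23
[1] read 'd'  n23⇒n26
[2] read 'b'  n26⇒n27
[3] read 'a'  n27⇒n28  emit P6@[0:3]
[4] read 'd'  n28⇒n12 ·f
[5] read 'a'  n12⇒n13  emit P2@[4:5]
[6] read 'c'  n13⇒n15 ·f
[7] read 'b'  n15⇒n16
[8] read 'b'  n16⇒n17
[9] read 'd'  n17⇒n18  emit P3@[5:9],P5@[7:9]
[10] read 'd'  n18⇒n19 ·f
[11] read 'a'  n19⇒n20  emit P2@[10:11]
[12] read 'd'  n20⇒n21
[13] read 'a'  n21⇒n22  emit P2@[12:13],P4@[9:13]
[14] read 'c'  n22⇒n15 ·f
[15] read 'b'  n15⇒n16
[16] read 'a'  n16⇒n14 ·f
[17] read 'c'  n14⇒n15
[18] read 'c'  n15⇒n7 ·f
[19] read 'b'  n7⇒n2 ·f
[20] read 'b'  n2⇒n3
[21] read 'd'  n3⇒n4  emit P5@[19:21]
[22] read 'b'  n4⇒n5
[23] read 'a'  n5⇒n6  emit P0@[18:23],P6@[20:23]
[24] read 'c'  n6⇒n15 ·f
[25] read 'd'  n15⇒n12 ·f
[26] read 'a'  n12⇒n13  emit P2@[25:26]
[27] read 'c'  n13⇒n15 ·f
[28] read 'a'  n15⇒n14 ·f
[29] read 'c'  n14⇒n15
[30] read 'd'  n15⇒n12 ·f
[31] read 'c'  n12⇒n1 ·f
[32] read 'b'  n1⇒n2
[33] read 'd'  n2⇒n26 ·f
[34] read 'b'  n26⇒n27
[35] read 'a'  n27⇒n28  emit P6@[32:35]
[36] read 'd'  n28⇒n12 ·f
[37] read 'c'  n12⇒n1 ·f
[38] read 'b'  n1⇒n2
[39] read 'd'  n2⇒n26 ·f
[40] read 'b'  n26⇒n27
[41] read 'b'  n27⇒n24 ·f
[42] read 'd'  n24⇒n25  emit P5@[40:42]
[43] read 'b'  n25⇒n27 ·f
[44] read 'd'  n27⇒n26 ·f
[45] read 'd'  n26⇒n19 ·f
[46] read 'b'  n19⇒n23 ·f
[47] read 'd'  n23⇒n26
[48] read 'c'  n26⇒n1 ·f
[49] read 'c'  n1⇒n7
[50] read 'b'  n7⇒n2 ·f
[51] read 'c'  n2⇒n1 ·f
[52] read 'b'  n1⇒n2
[53] read 'b'  n2⇒n3
[54] read 'd'  n3⇒n4  emit P5@[52:54]
[55] read 'b'  n4⇒n5
[56] read 'a'  n5⇒n6  emit P0@[51:56],P6@[53:56]
[57] read 'c'  n6⇒n15 ·f
[58] read 'c'  n15⇒n7 ·f
[59] read 'c'  n7⇒n7 ·f
[60] read 'b'  n7⇒n2 ·f
[61] read 'b'  n2⇒n3
[62] read 'd'  n3⇒n4  emit P5@[60:62]
[63] read 'b'  n4⇒n5
[64] read 'a'  n5⇒n6  emit P0@[59:64],P6@[61:64]
[65] read 'c'  n6⇒n15 ·f
[66] read 'c'  n15⇒n7 ·f
[67] read 'a'  n7⇒n8
[68] read 'a'  n8⇒n9

Matches: [[3,6],[5,2],[9,3],[9,5],[11,2],[13,2],[13,4],[21,5],[23,0],[23,6],[26,2],[35,6],[42,5],[54,5],[56,0],[56,6],[62,5],[64,0],[64,6]]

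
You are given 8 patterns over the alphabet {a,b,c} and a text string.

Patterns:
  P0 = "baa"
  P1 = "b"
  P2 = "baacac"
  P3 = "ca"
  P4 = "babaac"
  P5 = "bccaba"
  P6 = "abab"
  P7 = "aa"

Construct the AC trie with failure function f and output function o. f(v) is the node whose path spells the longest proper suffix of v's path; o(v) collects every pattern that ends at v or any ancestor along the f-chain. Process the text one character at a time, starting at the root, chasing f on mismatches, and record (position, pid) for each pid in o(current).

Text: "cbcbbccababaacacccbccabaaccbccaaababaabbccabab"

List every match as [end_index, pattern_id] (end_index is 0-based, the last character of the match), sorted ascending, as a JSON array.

Build automaton:
Trie nodes:
  n0 'ε': a→18 b→1 c→7
  n1 'b': a→2 c→13  [P1 ends]
  n2 'ba': a→3 b→9
  n3 'baa': c→4  [P0 ends]
  n4 'baac': a→5
  n5 'baaca': c→6
  n6 'baacac': ·  [P2 ends]
  n7 'c': a→8
  n8 'ca': ·  [P3 ends]
  n9 'bab': a→10
  n10 'baba': a→11
  n11 'babaa': c→12
  n12 'babaac': ·  [P4 ends]
  n13 'bc': c→14
  n14 'bcc': a→15
  n15 'bcca': b→16
  n16 'bccab': a→17
  n17 'bccaba': ·  [P5 ends]
  n18 'a': a→22 b→19
  n19 'ab': a→20
  n20 'aba': b→21
  n21 'abab': ·  [P6 ends]
  n22 'aa': ·  [P7 ends]

Failure links (BFS by depth):
  fail(1) 'b': from fail(0)=0 chase 'b': 0 ⇒ 0;  out={1}∪out(0)={1}
  fail(7) 'c': from fail(0)=0 chase 'c': 0 ⇒ 0;  out=∅∪out(0)=∅
  fail(18) 'a': from fail(0)=0 chase 'a': 0 ⇒ 0;  out=∅∪out(0)=∅
  fail(2) 'ba': from fail(1)=0 chase 'a': 0 ⇒ 18;  out=∅∪out(18)=∅
  fail(8) 'ca': from fail(7)=0 chase 'a': 0 ⇒ 18;  out={3}∪out(18)={3}
  fail(13) 'bc': from fail(1)=0 chase 'c': 0 ⇒ 7;  out=∅∪out(7)=∅
  fail(19) 'ab': from fail(18)=0 chase 'b': 0 ⇒ 1;  out=∅∪out(1)={1}
  fail(22) 'aa': from fail(18)=0 chase 'a': 0 ⇒ 18;  out={7}∪out(18)={7}
  fail(3) 'baa': from fail(2)=18 chase 'a': 18 ⇒ 22;  out={0}∪out(22)={0,7}
  fail(9) 'bab': from fail(2)=18 chase 'b': 18 ⇒ 19;  out=∅∪out(19)={1}
  fail(14) 'bcc': from fail(13)=7 chase 'c': 7→0 ⇒ 7;  out=∅∪out(7)=∅
  fail(20) 'aba': from fail(19)=1 chase 'a': 1 ⇒ 2;  out=∅∪out(2)=∅
  fail(4) 'baac': from fail(3)=22 chase 'c': 22→18→0 ⇒ 7;  out=∅∪out(7)=∅
  fail(10) 'baba': from fail(9)=19 chase 'a': 19 ⇒ 20;  out=∅∪out(20)=∅
  fail(15) 'bcca': from fail(14)=7 chase 'a': 7 ⇒ 8;  out=∅∪out(8)={3}
  fail(21) 'abab': from fail(20)=2 chase 'b': 2 ⇒ 9;  out={6}∪out(9)={1,6}
  fail(5) 'baaca': from fail(4)=7 chase 'a': 7 ⇒ 8;  out=∅∪out(8)={3}
  fail(11) 'babaa': from fail(10)=20 chase 'a': 20→2 ⇒ 3;  out=∅∪out(3)={0,7}
  fail(16) 'bccab': from fail(15)=8 chase 'b': 8→18 ⇒ 19;  out=∅∪out(19)={1}
  fail(6) 'baacac': from fail(5)=8 chase 'c': 8→18→0 ⇒ 7;  out={2}∪out(7)={2}
  fail(12) 'babaac': from fail(11)=3 chase 'c': 3 ⇒ 4;  out={4}∪out(4)={4}
  fail(17) 'bccaba': from fail(16)=19 chase 'a': 19 ⇒ 20;  out={5}∪out(20)={5}

Scan:
pos 0 'c': at 7
pos 1 'b': at 1 (via fail)  ** P1@[1:1]
pos 2 'c': at 13
pos 3 'b': at 1 (via fail)  ** P1@[3:3]
pos 4 'b': at 1 (via fail)  ** P1@[4:4]
pos 5 'c': at 13
pos 6 'c': at 14
pos 7 'a': at 15  ** P3@[6:7]
pos 8 'b': at 16  ** P1@[8:8]
pos 9 'a': at 17  ** P5@[4:9]
pos 10 'b': at 21 (via fail)  ** P1@[10:10],P6@[7:10]
pos 11 'a': at 10 (via fail)
pos 12 'a': at 11  ** P0@[10:12],P7@[11:12]
pos 13 'c': at 12  ** P4@[8:13]
pos 14 'a': at 5 (via fail)  ** P3@[13:14]
pos 15 'c': at 6  ** P2@[10:15]
pos 16 'c': at 7 (via fail)
pos 17 'c': at 7 (via fail)
pos 18 'b': at 1 (via fail)  ** P1@[18:18]
pos 19 'c': at 13
pos 20 'c': at 14
pos 21 'a': at 15  ** P3@[20:21]
pos 22 'b': at 16  ** P1@[22:22]
pos 23 'a': at 17  ** P5@[18:23]
pos 24 'a': at 3 (via fail)  ** P0@[22:24],P7@[23:24]
pos 25 'c': at 4
pos 26 'c': at 7 (via fail)
pos 27 'b': at 1 (via fail)  ** P1@[27:27]
pos 28 'c': at 13
pos 29 'c': at 14
pos 30 'a': at 15  ** P3@[29:30]
pos 31 'a': at 22 (via fail)  ** P7@[30:31]
pos 32 'a': at 22 (via fail)  ** P7@[31:32]
pos 33 'b': at 19 (via fail)  ** P1@[33:33]
pos 34 'a': at 20
pos 35 'b': at 21  ** P1@[35:35],P6@[32:35]
pos 36 'a': at 10 (via fail)
pos 37 'a': at 11  ** P0@[35:37],P7@[36:37]
pos 38 'b': at 19 (via fail)  ** P1@[38:38]
pos 39 'b': at 1 (via fail)  ** P1@[39:39]
pos 40 'c': at 13
pos 41 'c': at 14
pos 42 'a': at 15  ** P3@[41:42]
pos 43 'b': at 16  ** P1@[43:43]
pos 44 'a': at 17  ** P5@[39:44]
pos 45 'b': at 21 (via fail)  ** P1@[45:45],P6@[42:45]

Result: [[1,1],[3,1],[4,1],[7,3],[8,1],[9,5],[10,1],[10,6],[12,0],[12,7],[13,4],[14,3],[15,2],[18,1],[21,3],[22,1],[23,5],[24,0],[24,7],[27,1],[30,3],[31,7],[32,7],[33,1],[35,1],[35,6],[37,0],[37,7],[38,1],[39,1],[42,3],[43,1],[44,5],[45,1],[45,6]]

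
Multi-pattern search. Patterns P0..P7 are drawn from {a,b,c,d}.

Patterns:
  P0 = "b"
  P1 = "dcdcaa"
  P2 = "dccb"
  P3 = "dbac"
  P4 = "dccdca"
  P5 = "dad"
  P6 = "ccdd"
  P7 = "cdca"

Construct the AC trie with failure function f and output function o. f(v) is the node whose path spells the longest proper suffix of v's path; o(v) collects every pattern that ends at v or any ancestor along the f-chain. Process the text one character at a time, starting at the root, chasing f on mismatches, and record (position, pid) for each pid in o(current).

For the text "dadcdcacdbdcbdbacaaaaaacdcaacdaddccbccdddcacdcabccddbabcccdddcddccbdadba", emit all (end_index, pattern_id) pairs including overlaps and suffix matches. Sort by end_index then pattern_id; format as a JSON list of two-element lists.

Build automaton:
Trie (insert patterns):
  0='ε' goto b→1 c→18 d→2
  1='b' goto ·  ←P0
  2='d' goto a→16 b→10 c→3
  3='dc' goto c→8 d→4
  4='dcd' goto c→5
  5='dcdc' goto a→6
  6='dcdca' goto a→7
  7='dcdcaa' goto ·  ←P1
  8='dcc' goto b→9 d→13
  9='dccb' goto ·  ←P2
  10='db' goto a→11
  11='dba' goto c→12
  12='dbac' goto ·  ←P3
  13='dccd' goto c→14
  14='dccdc' goto a→15
  15='dccdca' goto ·  ←P4
  16='da' goto d→17
  17='dad' goto ·  ←P5
  18='c' goto c→19 d→22
  19='cc' goto d→20
  20='ccd' goto d→21
  21='ccdd' goto ·  ←P6
  22='cd' goto c→23
  23='cdc' goto a→24
  24='cdca' goto ·  ←P7

BFS fail/out derivation:
  fail(1) 'b': from fail(0)=0 chase 'b': 0 ⇒ 0;  out={0}∪out(0)={0}
  fail(2) 'd': from fail(0)=0 chase 'd': 0 ⇒ 0;  out=∅∪out(0)=∅
  fail(18) 'c': from fail(0)=0 chase 'c': 0 ⇒ 0;  out=∅∪out(0)=∅
  fail(3) 'dc': from fail(2)=0 chase 'c': 0 ⇒ 18;  out=∅∪out(18)=∅
  fail(10) 'db': from fail(2)=0 chase 'b': 0 ⇒ 1;  out=∅∪out(1)={0}
  fail(16) 'da': from fail(2)=0 chase 'a': 0 ⇒ 0;  out=∅∪out(0)=∅
  fail(19) 'cc': from fail(18)=0 chase 'c': 0 ⇒ 18;  out=∅∪out(18)=∅
  fail(22) 'cd': from fail(18)=0 chase 'd': 0 ⇒ 2;  out=∅∪out(2)=∅
  fail(4) 'dcd': from fail(3)=18 chase 'd': 18 ⇒ 22;  out=∅∪out(22)=∅
  fail(8) 'dcc': from fail(3)=18 chase 'c': 18 ⇒ 19;  out=∅∪out(19)=∅
  fail(11) 'dba': from fail(10)=1 chase 'a': 1→0 ⇒ 0;  out=∅∪out(0)=∅
  fail(17) 'dad': from fail(16)=0 chase 'd': 0 ⇒ 2;  out={5}∪out(2)={5}
  fail(20) 'ccd': from fail(19)=18 chase 'd': 18 ⇒ 22;  out=∅∪out(22)=∅
  fail(23) 'cdc': from fail(22)=2 chase 'c': 2 ⇒ 3;  out=∅∪out(3)=∅
  fail(5) 'dcdc': from fail(4)=22 chase 'c': 22 ⇒ 23;  out=∅∪out(23)=∅
  fail(9) 'dccb': from fail(8)=19 chase 'b': 19→18→0 ⇒ 1;  out={2}∪out(1)={0,2}
  fail(12) 'dbac': from fail(11)=0 chase 'c': 0 ⇒ 18;  out={3}∪out(18)={3}
  fail(13) 'dccd': from fail(8)=19 chase 'd': 19 ⇒ 20;  out=∅∪out(20)=∅
  fail(21) 'ccdd': from fail(20)=22 chase 'd': 22→2→0 ⇒ 2;  out={6}∪out(2)={6}
  fail(24) 'cdca': from fail(23)=3 chase 'a': 3→18→0 ⇒ 0;  out={7}∪out(0)={7}
  fail(6) 'dcdca': from fail(5)=23 chase 'a': 23 ⇒ 24;  out=∅∪out(24)={7}
  fail(14) 'dccdc': from fail(13)=20 chase 'c': 20→22 ⇒ 23;  out=∅∪out(23)=∅
  fail(7) 'dcdcaa': from fail(6)=24 chase 'a': 24→0 ⇒ 0;  out={1}∪out(0)={1}
  fail(15) 'dccdca': from fail(14)=23 chase 'a': 23 ⇒ 24;  out={4}∪out(24)={4,7}

Text stream:
i=0 'd': node 0→2
i=1 'a': node 2→16
i=2 'd': node 16→17  emit P5@[0:2]
i=3 'c': node 17→3 ·f
i=4 'd': node 3→4
i=5 'c': node 4→5
i=6 'a': node 5→6  emit P7@[3:6]
i=7 'c': node 6→18 ·f
i=8 'd': node 18→22
i=9 'b': node 22→10 ·f  emit P0@[9:9]
i=10 'd': node 10→2 ·f
i=11 'c': node 2→3
i=12 'b': node 3→1 ·f  emit P0@[12:12]
i=13 'd': node 1→2 ·f
i=14 'b': node 2→10  emit P0@[14:14]
i=15 'a': node 10→11
i=16 'c': node 11→12  emit P3@[13:16]
i=17 'a': node 12→0 ·f
i=18 'a': node 0→0
i=19 'a': node 0→0
i=20 'a': node 0→0
i=21 'a': node 0→0
i=22 'a': node 0→0
i=23 'c': node 0→18
i=24 'd': node 18→22
i=25 'c': node 22→23
i=26 'a': node 23→24  emit P7@[23:26]
i=27 'a': node 24→0 ·f
i=28 'c': node 0→18
i=29 'd': node 18→22
i=30 'a': node 22→16 ·f
i=31 'd': node 16→17  emit P5@[29:31]
i=32 'd': node 17→2 ·f
i=33 'c': node 2→3
i=34 'c': node 3→8
i=35 'b': node 8→9  emit P0@[35:35],P2@[32:35]
i=36 'c': node 9→18 ·f
i=37 'c': node 18→19
i=38 'd': node 19→20
i=39 'd': node 20→21  emit P6@[36:39]
i=40 'd': node 21→2 ·f
i=41 'c': node 2→3
i=42 'a': node 3→0 ·f
i=43 'c': node 0→18
i=44 'd': node 18→22
i=45 'c': node 22→23
i=46 'a': node 23→24  emit P7@[43:46]
i=47 'b': node 24→1 ·f  emit P0@[47:47]
i=48 'c': node 1→18 ·f
i=49 'c': node 18→19
i=50 'd': node 19→20
i=51 'd': node 20→21  emit P6@[48:51]
i=52 'b': node 21→10 ·f  emit P0@[52:52]
i=53 'a': node 10→11
i=54 'b': node 11→1 ·f  emit P0@[54:54]
i=55 'c': node 1→18 ·f
i=56 'c': node 18→19
i=57 'c': node 19→19 ·f
i=58 'd': node 19→20
i=59 'd': node 20→21  emit P6@[56:59]
i=60 'd': node 21→2 ·f
i=61 'c': node 2→3
i=62 'd': node 3→4
i=63 'd': node 4→2 ·f
i=64 'c': node 2→3
i=65 'c': node 3→8
i=66 'b': node 8→9  emit P0@[66:66],P2@[63:66]
i=67 'd': node 9→2 ·f
i=68 'a': node 2→16
i=69 'd': node 16→17  emit P5@[67:69]
i=70 'b': node 17→10 ·f  emit P0@[70:70]
i=71 'a': node 10→11

Matches: [[2,5],[6,7],[9,0],[12,0],[14,0],[16,3],[26,7],[31,5],[35,0],[35,2],[39,6],[46,7],[47,0],[51,6],[52,0],[54,0],[59,6],[66,0],[66,2],[69,5],[70,0]]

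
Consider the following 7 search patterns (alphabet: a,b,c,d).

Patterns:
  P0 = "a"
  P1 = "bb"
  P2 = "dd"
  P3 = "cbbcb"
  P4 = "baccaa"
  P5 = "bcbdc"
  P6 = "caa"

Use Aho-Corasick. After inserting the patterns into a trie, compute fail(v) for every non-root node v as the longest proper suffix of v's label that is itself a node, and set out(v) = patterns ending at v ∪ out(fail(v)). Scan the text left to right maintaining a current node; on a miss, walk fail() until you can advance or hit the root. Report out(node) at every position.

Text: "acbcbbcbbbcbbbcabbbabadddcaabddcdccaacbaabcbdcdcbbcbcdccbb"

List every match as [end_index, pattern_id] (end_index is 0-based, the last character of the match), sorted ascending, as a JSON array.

Construct AC machine:
Trie (insert patterns):
  n0 'ε': a→1 b→2 c→6 d→4
  n1 'a': ·  [P0 ends]
  n2 'b': a→11 b→3 c→16
  n3 'bb': ·  [P1 ends]
  n4 'd': d→5
  n5 'dd': ·  [P2 ends]
  n6 'c': a→20 b→7
  n7 'cb': b→8
  n8 'cbb': c→9
  n9 'cbbc': b→10
  n10 'cbbcb': ·  [P3 ends]
  n11 'ba': c→12
  n12 'bac': c→13
  n13 'bacc': a→14
  n14 'bacca': a→15
  n15 'baccaa': ·  [P4 ends]
  n16 'bc': b→17
  n17 'bcb': d→18
  n18 'bcbd': c→19
  n19 'bcbdc': ·  [P5 ends]
  n20 'ca': a→21
  n21 'caa': ·  [P6 ends]

Failure links (BFS by depth):
  n1('a'): parent n0 fail=0; on 'a' 0 → fail=0;  out {0}∪∅={0}
  n2('b'): parent n0 fail=0; on 'b' 0 → fail=0;  out ∅∪∅=∅
  n4('d'): parent n0 fail=0; on 'd' 0 → fail=0;  out ∅∪∅=∅
  n6('c'): parent n0 fail=0; on 'c' 0 → fail=0;  out ∅∪∅=∅
  n3('bb'): parent n2 fail=0; on 'b' 0 → fail=2;  out {1}∪∅={1}
  n5('dd'): parent n4 fail=0; on 'd' 0 → fail=4;  out {2}∪∅={2}
  n7('cb'): parent n6 fail=0; on 'b' 0 → fail=2;  out ∅∪∅=∅
  n11('ba'): parent n2 fail=0; on 'a' 0 → fail=1;  out ∅∪{0}={0}
  n16('bc'): parent n2 fail=0; on 'c' 0 → fail=6;  out ∅∪∅=∅
  n20('ca'): parent n6 fail=0; on 'a' 0 → fail=1;  out ∅∪{0}={0}
  n8('cbb'): parent n7 fail=2; on 'b' 2 → fail=3;  out ∅∪{1}={1}
  n12('bac'): parent n11 fail=1; on 'c' 1→0 → fail=6;  out ∅∪∅=∅
  n17('bcb'): parent n16 fail=6; on 'b' 6 → fail=7;  out ∅∪∅=∅
  n21('caa'): parent n20 fail=1; on 'a' 1→0 → fail=1;  out {6}∪{0}={0,6}
  n9('cbbc'): parent n8 fail=3; on 'c' 3→2 → fail=16;  out ∅∪∅=∅
  n13('bacc'): parent n12 fail=6; on 'c' 6→0 → fail=6;  out ∅∪∅=∅
  n18('bcbd'): parent n17 fail=7; on 'd' 7→2→0 → fail=4;  out ∅∪∅=∅
  n10('cbbcb'): parent n9 fail=16; on 'b' 16 → fail=17;  out {3}∪∅={3}
  n14('bacca'): parent n13 fail=6; on 'a' 6 → fail=20;  out ∅∪{0}={0}
  n19('bcbdc'): parent n18 fail=4; on 'c' 4→0 → fail=6;  out {5}∪∅={5}
  n15('baccaa'): parent n14 fail=20; on 'a' 20 → fail=21;  out {4}∪{0,6}={0,4,6}

Run:
pos 0 'a': at 1  emit P0@[0:0]
pos 1 'c': at 6 (via fail)
pos 2 'b': at 7
pos 3 'c': at 16 (via fail)
pos 4 'b': at 17
pos 5 'b': at 8 (via fail)  emit P1@[4:5]
pos 6 'c': at 9
pos 7 'b': at 10  emit P3@[3:7]
pos 8 'b': at 8 (via fail)  emit P1@[7:8]
pos 9 'b': at 3 (via fail)  emit P1@[8:9]
pos 10 'c': at 16 (via fail)
pos 11 'b': at 17
pos 12 'b': at 8 (via fail)  emit P1@[11:12]
pos 13 'b': at 3 (via fail)  emit P1@[12:13]
pos 14 'c': at 16 (via fail)
pos 15 'a': at 20 (via fail)  emit P0@[15:15]
pos 16 'b': at 2 (via fail)
pos 17 'b': at 3  emit P1@[16:17]
pos 18 'b': at 3 (via fail)  emit P1@[17:18]
pos 19 'a': at 11 (via fail)  emit P0@[19:19]
pos 20 'b': at 2 (via fail)
pos 21 'a': at 11  emit P0@[21:21]
pos 22 'd': at 4 (via fail)
pos 23 'd': at 5  emit P2@[22:23]
pos 24 'd': at 5 (via fail)  emit P2@[23:24]
pos 25 'c': at 6 (via fail)
pos 26 'a': at 20  emit P0@[26:26]
pos 27 'a': at 21  emit P0@[27:27],P6@[25:27]
pos 28 'b': at 2 (via fail)
pos 29 'd': at 4 (via fail)
pos 30 'd': at 5  emit P2@[29:30]
pos 31 'c': at 6 (via fail)
pos 32 'd': at 4 (via fail)
pos 33 'c': at 6 (via fail)
pos 34 'c': at 6 (via fail)
pos 35 'a': at 20  emit P0@[35:35]
pos 36 'a': at 21  emit P0@[36:36],P6@[34:36]
pos 37 'c': at 6 (via fail)
pos 38 'b': at 7
pos 39 'a': at 11 (via fail)  emit P0@[39:39]
pos 40 'a': at 1 (via fail)  emit P0@[40:40]
pos 41 'b': at 2 (via fail)
pos 42 'c': at 16
pos 43 'b': at 17
pos 44 'd': at 18
pos 45 'c': at 19  emit P5@[41:45]
pos 46 'd': at 4 (via fail)
pos 47 'c': at 6 (via fail)
pos 48 'b': at 7
pos 49 'b': at 8  emit P1@[48:49]
pos 50 'c': at 9
pos 51 'b': at 10  emit P3@[47:51]
pos 52 'c': at 16 (via fail)
pos 53 'd': at 4 (via fail)
pos 54 'c': at 6 (via fail)
pos 55 'c': at 6 (via fail)
pos 56 'b': at 7
pos 57 'b': at 8  emit P1@[56:57]

All matches (sorted): [[0,0],[5,1],[7,3],[8,1],[9,1],[12,1],[13,1],[15,0],[17,1],[18,1],[19,0],[21,0],[23,2],[24,2],[26,0],[27,0],[27,6],[30,2],[35,0],[36,0],[36,6],[39,0],[40,0],[45,5],[49,1],[51,3],[57,1]]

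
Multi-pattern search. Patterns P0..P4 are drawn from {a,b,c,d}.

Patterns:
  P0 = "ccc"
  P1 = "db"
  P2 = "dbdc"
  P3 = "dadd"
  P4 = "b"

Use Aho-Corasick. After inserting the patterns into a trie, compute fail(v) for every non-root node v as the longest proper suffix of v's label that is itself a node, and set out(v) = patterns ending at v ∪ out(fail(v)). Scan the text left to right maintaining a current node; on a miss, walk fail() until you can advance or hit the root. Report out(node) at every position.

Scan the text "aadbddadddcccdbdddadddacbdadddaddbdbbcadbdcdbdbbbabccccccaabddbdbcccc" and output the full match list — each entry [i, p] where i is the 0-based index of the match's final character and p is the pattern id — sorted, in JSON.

Build:
Trie nodes:
  0='ε' goto b→11 c→1 d→4
  1='c' goto c→2
  2='cc' goto c→3
  3='ccc' goto ·  ←P0
  4='d' goto a→8 b→5
  5='db' goto d→6  ←P1
  6='dbd' goto c→7
  7='dbdc' goto ·  ←P2
  8='da' goto d→9
  9='dad' goto d→10
  10='dadd' goto ·  ←P3
  11='b' goto ·  ←P4

Failure links (BFS by depth):
  fail(1) 'c': from fail(0)=0 chase 'c': 0 ⇒ 0;  out=∅∪out(0)=∅
  fail(4) 'd': from fail(0)=0 chase 'd': 0 ⇒ 0;  out=∅∪out(0)=∅
  fail(11) 'b': from fail(0)=0 chase 'b': 0 ⇒ 0;  out={4}∪out(0)={4}
  fail(2) 'cc': from fail(1)=0 chase 'c': 0 ⇒ 1;  out=∅∪out(1)=∅
  fail(5) 'db': from fail(4)=0 chase 'b': 0 ⇒ 11;  out={1}∪out(11)={1,4}
  fail(8) 'da': from fail(4)=0 chase 'a': 0 ⇒ 0;  out=∅∪out(0)=∅
  fail(3) 'ccc': from fail(2)=1 chase 'c': 1 ⇒ 2;  out={0}∪out(2)={0}
  fail(6) 'dbd': from fail(5)=11 chase 'd': 11→0 ⇒ 4;  out=∅∪out(4)=∅
  fail(9) 'dad': from fail(8)=0 chase 'd': 0 ⇒ 4;  out=∅∪out(4)=∅
  fail(7) 'dbdc': from fail(6)=4 chase 'c': 4→0 ⇒ 1;  out={2}∪out(1)={2}
  fail(10) 'dadd': from fail(9)=4 chase 'd': 4→0 ⇒ 4;  out={3}∪out(4)={3}

Run:
pos 0 'a': at 0
pos 1 'a': at 0
pos 2 'd': at 4
pos 3 'b': at 5  ** P1@[2:3],P4@[3:3]
pos 4 'd': at 6
pos 5 'd': at 4 (fail-walked)
pos 6 'a': at 8
pos 7 'd': at 9
pos 8 'd': at 10  ** P3@[5:8]
pos 9 'd': at 4 (fail-walked)
pos 10 'c': at 1 (fail-walked)
pos 11 'c': at 2
pos 12 'c': at 3  ** P0@[10:12]
pos 13 'd': at 4 (fail-walked)
pos 14 'b': at 5  ** P1@[13:14],P4@[14:14]
pos 15 'd': at 6
pos 16 'd': at 4 (fail-walked)
pos 17 'd': at 4 (fail-walked)
pos 18 'a': at 8
pos 19 'd': at 9
pos 20 'd': at 10  ** P3@[17:20]
pos 21 'd': at 4 (fail-walked)
pos 22 'a': at 8
pos 23 'c': at 1 (fail-walked)
pos 24 'b': at 11 (fail-walked)  ** P4@[24:24]
pos 25 'd': at 4 (fail-walked)
pos 26 'a': at 8
pos 27 'd': at 9
pos 28 'd': at 10  ** P3@[25:28]
pos 29 'd': at 4 (fail-walked)
pos 30 'a': at 8
pos 31 'd': at 9
pos 32 'd': at 10  ** P3@[29:32]
pos 33 'b': at 5 (fail-walked)  ** P1@[32:33],P4@[33:33]
pos 34 'd': at 6
pos 35 'b': at 5 (fail-walked)  ** P1@[34:35],P4@[35:35]
pos 36 'b': at 11 (fail-walked)  ** P4@[36:36]
pos 37 'c': at 1 (fail-walked)
pos 38 'a': at 0 (fail-walked)
pos 39 'd': at 4
pos 40 'b': at 5  ** P1@[39:40],P4@[40:40]
pos 41 'd': at 6
pos 42 'c': at 7  ** P2@[39:42]
pos 43 'd': at 4 (fail-walked)
pos 44 'b': at 5  ** P1@[43:44],P4@[44:44]
pos 45 'd': at 6
pos 46 'b': at 5 (fail-walked)  ** P1@[45:46],P4@[46:46]
pos 47 'b': at 11 (fail-walked)  ** P4@[47:47]
pos 48 'b': at 11 (fail-walked)  ** P4@[48:48]
pos 49 'a': at 0 (fail-walked)
pos 50 'b': at 11  ** P4@[50:50]
pos 51 'c': at 1 (fail-walked)
pos 52 'c': at 2
pos 53 'c': at 3  ** P0@[51:53]
pos 54 'c': at 3 (fail-walked)  ** P0@[52:54]
pos 55 'c': at 3 (fail-walked)  ** P0@[53:55]
pos 56 'c': at 3 (fail-walked)  ** P0@[54:56]
pos 57 'a': at 0 (fail-walked)
pos 58 'a': at 0
pos 59 'b': at 11  ** P4@[59:59]
pos 60 'd': at 4 (fail-walked)
pos 61 'd': at 4 (fail-walked)
pos 62 'b': at 5  ** P1@[61:62],P4@[62:62]
pos 63 'd': at 6
pos 64 'b': at 5 (fail-walked)  ** P1@[63:64],P4@[64:64]
pos 65 'c': at 1 (fail-walked)
pos 66 'c': at 2
pos 67 'c': at 3  ** P0@[65:67]
pos 68 'c': at 3 (fail-walked)  ** P0@[66:68]

All matches (sorted): [[3,1],[3,4],[8,3],[12,0],[14,1],[14,4],[20,3],[24,4],[28,3],[32,3],[33,1],[33,4],[35,1],[35,4],[36,4],[40,1],[40,4],[42,2],[44,1],[44,4],[46,1],[46,4],[47,4],[48,4],[50,4],[53,0],[54,0],[55,0],[56,0],[59,4],[62,1],[62,4],[64,1],[64,4],[67,0],[68,0]]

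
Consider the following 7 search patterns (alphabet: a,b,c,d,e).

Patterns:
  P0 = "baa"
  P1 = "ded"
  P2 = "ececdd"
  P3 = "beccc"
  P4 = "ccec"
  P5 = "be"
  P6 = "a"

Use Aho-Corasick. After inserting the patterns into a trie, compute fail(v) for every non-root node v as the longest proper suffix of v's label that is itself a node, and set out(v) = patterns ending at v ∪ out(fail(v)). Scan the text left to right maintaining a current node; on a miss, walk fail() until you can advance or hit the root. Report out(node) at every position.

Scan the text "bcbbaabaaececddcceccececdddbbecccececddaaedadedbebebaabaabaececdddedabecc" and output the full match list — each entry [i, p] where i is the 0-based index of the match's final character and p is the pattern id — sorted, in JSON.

Build automaton:
Trie (insert patterns):
  n0 'ε': a→21 b→1 c→17 d→4 e→7
  n1 'b': a→2 e→13
  n2 'ba': a→3
  n3 'baa': ·  [P0 ends]
  n4 'd': e→5
  n5 'de': d→6
  n6 'ded': ·  [P1 ends]
  n7 'e': c→8
  n8 'ec': e→9
  n9 'ece': c→10
  n10 'ecec': d→11
  n11 'ececd': d→12
  n12 'ececdd': ·  [P2 ends]
  n13 'be': c→14  [P5 ends]
  n14 'bec': c→15
  n15 'becc': c→16
  n16 'beccc': ·  [P3 ends]
  n17 'c': c→18
  n18 'cc': e→19
  n19 'cce': c→20
  n20 'ccec': ·  [P4 ends]
  n21 'a': ·  [P6 ends]

BFS fail/out derivation:
  n1('b'): parent n0 fail=0; on 'b' 0 → fail=0;  out ∅∪∅=∅
  n4('d'): parent n0 fail=0; on 'd' 0 → fail=0;  out ∅∪∅=∅
  n7('e'): parent n0 fail=0; on 'e' 0 → fail=0;  out ∅∪∅=∅
  n17('c'): parent n0 fail=0; on 'c' 0 → fail=0;  out ∅∪∅=∅
  n21('a'): parent n0 fail=0; on 'a' 0 → fail=0;  out {6}∪∅={6}
  n2('ba'): parent n1 fail=0; on 'a' 0 → fail=21;  out ∅∪{6}={6}
  n5('de'): parent n4 fail=0; on 'e' 0 → fail=7;  out ∅∪∅=∅
  n8('ec'): parent n7 fail=0; on 'c' 0 → fail=17;  out ∅∪∅=∅
  n13('be'): parent n1 fail=0; on 'e' 0 → fail=7;  out {5}∪∅={5}
  n18('cc'): parent n17 fail=0; on 'c' 0 → fail=17;  out ∅∪∅=∅
  n3('baa'): parent n2 fail=21; on 'a' 21→0 → fail=21;  out {0}∪{6}={0,6}
  n6('ded'): parent n5 fail=7; on 'd' 7→0 → fail=4;  out {1}∪∅={1}
  n9('ece'): parent n8 fail=17; on 'e' 17→0 → fail=7;  out ∅∪∅=∅
  n14('bec'): parent n13 fail=7; on 'c' 7 → fail=8;  out ∅∪∅=∅
  n19('cce'): parent n18 fail=17; on 'e' 17→0 → fail=7;  out ∅∪∅=∅
  n10('ecec'): parent n9 fail=7; on 'c' 7 → fail=8;  out ∅∪∅=∅
  n15('becc'): parent n14 fail=8; on 'c' 8→17 → fail=18;  out ∅∪∅=∅
  n20('ccec'): parent n19 fail=7; on 'c' 7 → fail=8;  out {4}∪∅={4}
  n11('ececd'): parent n10 fail=8; on 'd' 8→17→0 → fail=4;  out ∅∪∅=∅
  n16('beccc'): parent n15 fail=18; on 'c' 18→17 → fail=18;  out {3}∪∅={3}
  n12('ececdd'): parent n11 fail=4; on 'd' 4→0 → fail=4;  out {2}∪∅={2}

Text stream:
i=0 'b': node 0→1
i=1 'c': node 1→17 (via fail)
i=2 'b': node 17→1 (via fail)
i=3 'b': node 1→1 (via fail)
i=4 'a': node 1→2  ** P6@[4:4]
i=5 'a': node 2→3  ** P0@[3:5],P6@[5:5]
i=6 'b': node 3→1 (via fail)
i=7 'a': node 1→2  ** P6@[7:7]
i=8 'a': node 2→3  ** P0@[6:8],P6@[8:8]
i=9 'e': node 3→7 (via fail)
i=10 'c': node 7→8
i=11 'e': node 8→9
i=12 'c': node 9→10
i=13 'd': node 10→11
i=14 'd': node 11→12  ** P2@[9:14]
i=15 'c': node 12→17 (via fail)
i=16 'c': node 17→18
i=17 'e': node 18→19
i=18 'c': node 19→20  ** P4@[15:18]
i=19 'c': node 20→18 (via fail)
i=20 'e': node 18→19
i=21 'c': node 19→20  ** P4@[18:21]
i=22 'e': node 20→9 (via fail)
i=23 'c': node 9→10
i=24 'd': node 10→11
i=25 'd': node 11→12  ** P2@[20:25]
i=26 'd': node 12→4 (via fail)
i=27 'b': node 4→1 (via fail)
i=28 'b': node 1→1 (via fail)
i=29 'e': node 1→13  ** P5@[28:29]
i=30 'c': node 13→14
i=31 'c': node 14→15
i=32 'c': node 15→16  ** P3@[28:32]
i=33 'e': node 16→19 (via fail)
i=34 'c': node 19→20  ** P4@[31:34]
i=35 'e': node 20→9 (via fail)
i=36 'c': node 9→10
i=37 'd': node 10→11
i=38 'd': node 11→12  ** P2@[33:38]
i=39 'a': node 12→21 (via fail)  ** P6@[39:39]
i=40 'a': node 21→21 (via fail)  ** P6@[40:40]
i=41 'e': node 21→7 (via fail)
i=42 'd': node 7→4 (via fail)
i=43 'a': node 4→21 (via fail)  ** P6@[43:43]
i=44 'd': node 21→4 (via fail)
i=45 'e': node 4→5
i=46 'd': node 5→6  ** P1@[44:46]
i=47 'b': node 6→1 (via fail)
i=48 'e': node 1→13  ** P5@[47:48]
i=49 'b': node 13→1 (via fail)
i=50 'e': node 1→13  ** P5@[49:50]
i=51 'b': node 13→1 (via fail)
i=52 'a': node 1→2  ** P6@[52:52]
i=53 'a': node 2→3  ** P0@[51:53],P6@[53:53]
i=54 'b': node 3→1 (via fail)
i=55 'a': node 1→2  ** P6@[55:55]
i=56 'a': node 2→3  ** P0@[54:56],P6@[56:56]
i=57 'b': node 3→1 (via fail)
i=58 'a': node 1→2  ** P6@[58:58]
i=59 'e': node 2→7 (via fail)
i=60 'c': node 7→8
i=61 'e': node 8→9
i=62 'c': node 9→10
i=63 'd': node 10→11
i=64 'd': node 11→12  ** P2@[59:64]
i=65 'd': node 12→4 (via fail)
i=66 'e': node 4→5
i=67 'd': node 5→6  ** P1@[65:67]
i=68 'a': node 6→21 (via fail)  ** P6@[68:68]
i=69 'b': node 21→1 (via fail)
i=70 'e': node 1→13  ** P5@[69:70]
i=71 'c': node 13→14
i=72 'c': node 14→15

Result: [[4,6],[5,0],[5,6],[7,6],[8,0],[8,6],[14,2],[18,4],[21,4],[25,2],[29,5],[32,3],[34,4],[38,2],[39,6],[40,6],[43,6],[46,1],[48,5],[50,5],[52,6],[53,0],[53,6],[55,6],[56,0],[56,6],[58,6],[64,2],[67,1],[68,6],[70,5]]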